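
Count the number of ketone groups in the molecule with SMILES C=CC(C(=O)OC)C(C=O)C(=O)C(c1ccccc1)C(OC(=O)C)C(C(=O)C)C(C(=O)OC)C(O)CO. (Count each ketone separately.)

2

Reading the structure from left to right:
  CH2=CH: C=C double bond → alkene.
  CH(COOCH3): pendant –COOCH3: carbonyl C bonded to C and –OCH3 → ester.
  CH(CHO): pendant –CHO: carbonyl C bonded to C and H → aldehyde.
  CO: –C(=O)– with carbon on both sides → ketone.
  CH(C6H5): pendant –C6H5: benzene ring → arene.
  CH(OCOCH3): pendant –OC(=O)CH3: an acyloxy group → ester.
  CH(COCH3): pendant –COCH3: carbonyl C bonded to two carbons → ketone.
  CH(COOCH3): pendant –COOCH3: carbonyl C bonded to C and –OCH3 → ester.
  CH(OH): –OH on an sp³ carbon → alcohol (secondary).
  CH2OH: –OH on an sp³ carbon → alcohol.
Ketone appears at: CO, CH(COCH3) → 2.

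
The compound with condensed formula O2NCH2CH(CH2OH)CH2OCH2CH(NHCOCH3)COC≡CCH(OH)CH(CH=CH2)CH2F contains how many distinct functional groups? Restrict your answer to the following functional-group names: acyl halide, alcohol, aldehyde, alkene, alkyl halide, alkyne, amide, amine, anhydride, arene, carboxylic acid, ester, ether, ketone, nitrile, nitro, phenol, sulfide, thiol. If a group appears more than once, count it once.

–NO2 on carbon → nitro group.
pendant –CH2OH on an sp³ backbone C → alcohol.
C–O–C with sp³ carbons on both sides and no adjacent C=O → ether.
pendant –NHC(=O)CH3: N bonded to a carbonyl → amide (not amine).
–C(=O)– with carbon on both sides → ketone.
C≡C triple bond → alkyne.
–OH on an sp³ carbon → alcohol (secondary).
pendant –CH=CH2: C=C double bond → alkene.
halogen on an sp³ carbon → alkyl halide.
Distinct types present: alcohol, alkene, alkyl halide, alkyne, amide, ether, ketone, nitro.

8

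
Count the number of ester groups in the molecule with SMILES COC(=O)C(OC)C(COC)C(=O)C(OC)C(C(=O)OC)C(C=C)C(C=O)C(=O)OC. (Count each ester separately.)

3

Working along the chain:
  CH3OOC: CH3O–C(=O)–: carbonyl C bonded to C and to –OCH3 → ester (not ketone + ether).
  CH(OCH3): pendant –OCH3: C–O–C with sp³ C, no adjacent C=O → ether.
  CH(CH2OCH3): pendant –CH2OCH3: C–O–C linkage → ether.
  CO: –C(=O)– with carbon on both sides → ketone.
  CH(OCH3): pendant –OCH3: C–O–C with sp³ C, no adjacent C=O → ether.
  CH(COOCH3): pendant –COOCH3: carbonyl C bonded to C and –OCH3 → ester.
  CH(CH=CH2): pendant –CH=CH2: C=C double bond → alkene.
  CH(CHO): pendant –CHO: carbonyl C bonded to C and H → aldehyde.
  COOCH3: –C(=O)OCH3: carbonyl C bonded to C and to –OCH3 → ester (not ketone + ether).
Ester appears at: CH3OOC, CH(COOCH3), COOCH3 → 3.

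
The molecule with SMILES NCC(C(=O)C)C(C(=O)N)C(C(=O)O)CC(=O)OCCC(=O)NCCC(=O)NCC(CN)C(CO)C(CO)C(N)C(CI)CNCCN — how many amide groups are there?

3

Taking each segment in turn:
  H2NCH2: –NH2 on an sp³ carbon with no adjacent C=O → amine.
  CH(COCH3): pendant –COCH3: carbonyl C bonded to two carbons → ketone.
  CH(CONH2): pendant –CONH2: carbonyl C bonded to C and N → amide.
  CH(COOH): pendant –COOH: carbonyl C bonded to C and –OH → carboxylic acid.
  CH2COOCH2: –C(=O)–O–C with C on the carbonyl side → ester.
  CH2CONHCH2: –C(=O)–N– linkage → amide (the N is not an amine).
  CH2CONHCH2: –C(=O)–N– linkage → amide (the N is not an amine).
  CH(CH2NH2): pendant –CH2NH2: N on sp³ C, no adjacent C=O → amine.
  CH(CH2OH): pendant –CH2OH on an sp³ backbone C → alcohol.
  CH(CH2OH): pendant –CH2OH on an sp³ backbone C → alcohol.
  CH(NH2): –NH2 on an sp³ carbon with no adjacent C=O → amine.
  CH(CH2I): pendant –CH2X: halogen on sp³ carbon → alkyl halide.
  CH2NHCH2: C–N–C with sp³ carbons and no adjacent C=O → amine (secondary).
  CH2NH2: –NH2 on an sp³ carbon with no adjacent C=O → amine.
Amide appears at: CH(CONH2), CH2CONHCH2, CH2CONHCH2 → 3.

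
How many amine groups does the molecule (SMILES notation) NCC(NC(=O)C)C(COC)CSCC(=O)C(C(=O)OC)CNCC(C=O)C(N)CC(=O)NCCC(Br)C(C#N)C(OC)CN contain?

–NH2 on an sp³ carbon with no adjacent C=O → amine.
pendant –NHC(=O)CH3: N bonded to a carbonyl → amide (not amine).
pendant –CH2OCH3: C–O–C linkage → ether.
C–S–C linkage → sulfide (thioether).
–C(=O)– with carbon on both sides → ketone.
pendant –COOCH3: carbonyl C bonded to C and –OCH3 → ester.
C–N–C with sp³ carbons and no adjacent C=O → amine (secondary).
pendant –CHO: carbonyl C bonded to C and H → aldehyde.
–NH2 on an sp³ carbon with no adjacent C=O → amine.
–C(=O)–N– linkage → amide (the N is not an amine).
halogen on an sp³ carbon → alkyl halide.
pendant –C≡N: nitrile.
pendant –OCH3: C–O–C with sp³ C, no adjacent C=O → ether.
–NH2 on an sp³ carbon with no adjacent C=O → amine.
Amine appears at: H2NCH2, CH2NHCH2, CH(NH2), CH2NH2 → 4.

4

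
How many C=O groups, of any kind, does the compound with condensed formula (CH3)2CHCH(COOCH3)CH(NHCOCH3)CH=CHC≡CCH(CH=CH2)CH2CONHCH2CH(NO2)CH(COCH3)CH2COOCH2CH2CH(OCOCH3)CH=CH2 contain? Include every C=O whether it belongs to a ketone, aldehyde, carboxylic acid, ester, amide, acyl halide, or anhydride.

6

CH(COOCH3): ester, 1 C=O (running total 1).
CH(NHCOCH3): amide, 1 C=O (running total 2).
CH2CONHCH2: amide, 1 C=O (running total 3).
CH(COCH3): ketone, 1 C=O (running total 4).
CH2COOCH2: ester, 1 C=O (running total 5).
CH(OCOCH3): ester, 1 C=O (running total 6).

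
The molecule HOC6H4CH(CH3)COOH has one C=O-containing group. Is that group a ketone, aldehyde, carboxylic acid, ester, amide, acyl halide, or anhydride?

The carbonyl is in the COOH segment: –COOH: carbonyl C bonded to –OH and C → carboxylic acid (the –OH is not a separate alcohol).

carboxylic acid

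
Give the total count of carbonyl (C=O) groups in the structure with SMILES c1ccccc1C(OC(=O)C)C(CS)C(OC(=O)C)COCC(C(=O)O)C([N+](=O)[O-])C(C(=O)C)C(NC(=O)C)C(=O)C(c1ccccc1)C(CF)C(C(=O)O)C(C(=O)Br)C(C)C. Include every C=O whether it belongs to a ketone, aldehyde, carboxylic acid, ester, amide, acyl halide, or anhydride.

8

CH(OCOCH3): ester, 1 C=O (running total 1).
CH(OCOCH3): ester, 1 C=O (running total 2).
CH(COOH): carboxylic acid, 1 C=O (running total 3).
CH(COCH3): ketone, 1 C=O (running total 4).
CH(NHCOCH3): amide, 1 C=O (running total 5).
CO: ketone, 1 C=O (running total 6).
CH(COOH): carboxylic acid, 1 C=O (running total 7).
CH(COBr): acyl halide, 1 C=O (running total 8).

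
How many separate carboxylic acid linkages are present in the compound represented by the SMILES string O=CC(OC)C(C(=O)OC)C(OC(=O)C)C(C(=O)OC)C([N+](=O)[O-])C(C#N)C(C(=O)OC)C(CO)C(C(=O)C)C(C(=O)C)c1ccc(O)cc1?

0

Taking each segment in turn:
  OHC: terminal –CHO: carbonyl C bonded to H and C → aldehyde.
  CH(OCH3): pendant –OCH3: C–O–C with sp³ C, no adjacent C=O → ether.
  CH(COOCH3): pendant –COOCH3: carbonyl C bonded to C and –OCH3 → ester.
  CH(OCOCH3): pendant –OC(=O)CH3: an acyloxy group → ester.
  CH(COOCH3): pendant –COOCH3: carbonyl C bonded to C and –OCH3 → ester.
  CH(NO2): –NO2 on an sp³ carbon → nitro (the N=O is not a carbonyl).
  CH(CN): pendant –C≡N: nitrile.
  CH(COOCH3): pendant –COOCH3: carbonyl C bonded to C and –OCH3 → ester.
  CH(CH2OH): pendant –CH2OH on an sp³ backbone C → alcohol.
  CH(COCH3): pendant –COCH3: carbonyl C bonded to two carbons → ketone.
  CH(COCH3): pendant –COCH3: carbonyl C bonded to two carbons → ketone.
  C6H4OH: –OH attached directly to an aromatic ring → phenol (not alcohol); the ring itself is an arene.
No segment is a carboxylic acid: OHC is aldehyde, not carboxylic acid; CH(COOCH3) is ester, not carboxylic acid; CH(OCOCH3) is ester, not carboxylic acid. → 0.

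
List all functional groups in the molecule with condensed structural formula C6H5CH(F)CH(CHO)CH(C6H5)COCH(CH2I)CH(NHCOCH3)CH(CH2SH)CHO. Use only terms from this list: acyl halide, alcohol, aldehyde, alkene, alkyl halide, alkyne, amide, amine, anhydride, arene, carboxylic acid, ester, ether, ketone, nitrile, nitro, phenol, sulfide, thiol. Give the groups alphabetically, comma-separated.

C6H5– phenyl ring → arene.
halogen on an sp³ carbon → alkyl halide.
pendant –CHO: carbonyl C bonded to C and H → aldehyde.
pendant –C6H5: benzene ring → arene.
–C(=O)– with carbon on both sides → ketone.
pendant –CH2X: halogen on sp³ carbon → alkyl halide.
pendant –NHC(=O)CH3: N bonded to a carbonyl → amide (not amine).
pendant –CH2SH → thiol.
terminal –CHO: carbonyl C bonded to H and C → aldehyde.

aldehyde, alkyl halide, amide, arene, ketone, thiol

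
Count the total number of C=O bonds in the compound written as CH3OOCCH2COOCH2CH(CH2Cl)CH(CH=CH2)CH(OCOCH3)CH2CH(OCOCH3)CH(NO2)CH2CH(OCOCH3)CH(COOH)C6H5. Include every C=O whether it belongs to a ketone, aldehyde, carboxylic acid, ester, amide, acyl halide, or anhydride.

CH3OOC: ester, 1 C=O (running total 1).
CH2COOCH2: ester, 1 C=O (running total 2).
CH(OCOCH3): ester, 1 C=O (running total 3).
CH(OCOCH3): ester, 1 C=O (running total 4).
CH(OCOCH3): ester, 1 C=O (running total 5).
CH(COOH): carboxylic acid, 1 C=O (running total 6).

6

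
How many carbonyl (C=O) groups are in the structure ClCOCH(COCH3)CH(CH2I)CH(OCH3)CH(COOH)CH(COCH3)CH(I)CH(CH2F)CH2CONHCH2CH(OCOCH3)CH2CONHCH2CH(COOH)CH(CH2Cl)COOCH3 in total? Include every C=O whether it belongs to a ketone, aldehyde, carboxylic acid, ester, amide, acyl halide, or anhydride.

9

ClCO: acyl halide, 1 C=O (running total 1).
CH(COCH3): ketone, 1 C=O (running total 2).
CH(COOH): carboxylic acid, 1 C=O (running total 3).
CH(COCH3): ketone, 1 C=O (running total 4).
CH2CONHCH2: amide, 1 C=O (running total 5).
CH(OCOCH3): ester, 1 C=O (running total 6).
CH2CONHCH2: amide, 1 C=O (running total 7).
CH(COOH): carboxylic acid, 1 C=O (running total 8).
COOCH3: ester, 1 C=O (running total 9).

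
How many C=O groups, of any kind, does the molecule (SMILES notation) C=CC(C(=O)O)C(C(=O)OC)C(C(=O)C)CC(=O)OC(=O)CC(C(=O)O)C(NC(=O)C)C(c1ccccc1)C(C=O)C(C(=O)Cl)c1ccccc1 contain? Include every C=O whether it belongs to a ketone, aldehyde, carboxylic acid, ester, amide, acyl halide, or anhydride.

9

CH(COOH): carboxylic acid, 1 C=O (running total 1).
CH(COOCH3): ester, 1 C=O (running total 2).
CH(COCH3): ketone, 1 C=O (running total 3).
CH2CO-O-COCH2: anhydride, 2 C=O (running total 5).
CH(COOH): carboxylic acid, 1 C=O (running total 6).
CH(NHCOCH3): amide, 1 C=O (running total 7).
CH(CHO): aldehyde, 1 C=O (running total 8).
CH(COCl): acyl halide, 1 C=O (running total 9).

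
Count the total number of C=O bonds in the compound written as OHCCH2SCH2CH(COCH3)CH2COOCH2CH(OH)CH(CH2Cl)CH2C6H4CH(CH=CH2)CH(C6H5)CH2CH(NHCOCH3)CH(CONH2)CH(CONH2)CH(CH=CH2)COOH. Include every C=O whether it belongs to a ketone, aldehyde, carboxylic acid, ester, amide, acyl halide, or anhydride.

OHC: aldehyde, 1 C=O (running total 1).
CH(COCH3): ketone, 1 C=O (running total 2).
CH2COOCH2: ester, 1 C=O (running total 3).
CH(NHCOCH3): amide, 1 C=O (running total 4).
CH(CONH2): amide, 1 C=O (running total 5).
CH(CONH2): amide, 1 C=O (running total 6).
COOH: carboxylic acid, 1 C=O (running total 7).

7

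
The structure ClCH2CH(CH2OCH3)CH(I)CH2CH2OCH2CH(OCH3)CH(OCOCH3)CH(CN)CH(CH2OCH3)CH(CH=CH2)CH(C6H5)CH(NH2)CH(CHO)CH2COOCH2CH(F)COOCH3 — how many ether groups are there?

4

halogen on an sp³ carbon → alkyl halide.
pendant –CH2OCH3: C–O–C linkage → ether.
halogen on an sp³ carbon → alkyl halide.
C–O–C with sp³ carbons on both sides and no adjacent C=O → ether.
pendant –OCH3: C–O–C with sp³ C, no adjacent C=O → ether.
pendant –OC(=O)CH3: an acyloxy group → ester.
pendant –C≡N: nitrile.
pendant –CH2OCH3: C–O–C linkage → ether.
pendant –CH=CH2: C=C double bond → alkene.
pendant –C6H5: benzene ring → arene.
–NH2 on an sp³ carbon with no adjacent C=O → amine.
pendant –CHO: carbonyl C bonded to C and H → aldehyde.
–C(=O)–O–C with C on the carbonyl side → ester.
halogen on an sp³ carbon → alkyl halide.
–C(=O)OCH3: carbonyl C bonded to C and to –OCH3 → ester (not ketone + ether).
Ether appears at: CH(CH2OCH3), CH2OCH2, CH(OCH3), CH(CH2OCH3) → 4.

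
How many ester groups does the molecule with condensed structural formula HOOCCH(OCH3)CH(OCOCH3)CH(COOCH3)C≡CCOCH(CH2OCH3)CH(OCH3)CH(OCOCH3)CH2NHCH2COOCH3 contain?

Reading the structure from left to right:
  HOOC: –COOH: carbonyl C bonded to –OH and C → carboxylic acid (the –OH is not a separate alcohol).
  CH(OCH3): pendant –OCH3: C–O–C with sp³ C, no adjacent C=O → ether.
  CH(OCOCH3): pendant –OC(=O)CH3: an acyloxy group → ester.
  CH(COOCH3): pendant –COOCH3: carbonyl C bonded to C and –OCH3 → ester.
  C≡C: C≡C triple bond → alkyne.
  CO: –C(=O)– with carbon on both sides → ketone.
  CH(CH2OCH3): pendant –CH2OCH3: C–O–C linkage → ether.
  CH(OCH3): pendant –OCH3: C–O–C with sp³ C, no adjacent C=O → ether.
  CH(OCOCH3): pendant –OC(=O)CH3: an acyloxy group → ester.
  CH2NHCH2: C–N–C with sp³ carbons and no adjacent C=O → amine (secondary).
  COOCH3: –C(=O)OCH3: carbonyl C bonded to C and to –OCH3 → ester (not ketone + ether).
Ester appears at: CH(OCOCH3), CH(COOCH3), CH(OCOCH3), COOCH3 → 4.

4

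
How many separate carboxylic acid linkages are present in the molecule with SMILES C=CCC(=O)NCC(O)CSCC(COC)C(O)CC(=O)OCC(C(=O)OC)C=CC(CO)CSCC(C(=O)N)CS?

0

Taking each segment in turn:
  CH2=CH: C=C double bond → alkene.
  CH2CONHCH2: –C(=O)–N– linkage → amide (the N is not an amine).
  CH(OH): –OH on an sp³ carbon → alcohol (secondary).
  CH2SCH2: C–S–C linkage → sulfide (thioether).
  CH(CH2OCH3): pendant –CH2OCH3: C–O–C linkage → ether.
  CH(OH): –OH on an sp³ carbon → alcohol (secondary).
  CH2COOCH2: –C(=O)–O–C with C on the carbonyl side → ester.
  CH(COOCH3): pendant –COOCH3: carbonyl C bonded to C and –OCH3 → ester.
  CH=CH: C=C double bond → alkene.
  CH(CH2OH): pendant –CH2OH on an sp³ backbone C → alcohol.
  CH2SCH2: C–S–C linkage → sulfide (thioether).
  CH(CONH2): pendant –CONH2: carbonyl C bonded to C and N → amide.
  CH2SH: –SH on an sp³ carbon → thiol.
No segment is a carboxylic acid: CH2CONHCH2 is amide, not carboxylic acid; CH(OH) is alcohol, not carboxylic acid; CH(OH) is alcohol, not carboxylic acid. → 0.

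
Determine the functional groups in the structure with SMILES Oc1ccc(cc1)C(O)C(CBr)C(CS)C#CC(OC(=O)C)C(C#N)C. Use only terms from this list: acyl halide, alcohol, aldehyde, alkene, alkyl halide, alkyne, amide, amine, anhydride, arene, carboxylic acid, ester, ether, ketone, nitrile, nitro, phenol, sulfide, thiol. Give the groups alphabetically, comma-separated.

–OH attached directly to an aromatic ring → phenol (not alcohol); the ring itself is an arene.
–OH on an sp³ carbon → alcohol (secondary).
pendant –CH2X: halogen on sp³ carbon → alkyl halide.
pendant –CH2SH → thiol.
C≡C triple bond → alkyne.
pendant –OC(=O)CH3: an acyloxy group → ester.
pendant –C≡N: nitrile.

alcohol, alkyl halide, alkyne, arene, ester, nitrile, phenol, thiol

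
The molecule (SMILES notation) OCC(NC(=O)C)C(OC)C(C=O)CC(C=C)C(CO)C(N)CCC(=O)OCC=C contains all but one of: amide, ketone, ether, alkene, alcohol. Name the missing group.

ketone

alkene: present (CH(CH=CH2) — pendant –CH=CH2: C=C double bond → alkene).
ether: present (CH(OCH3) — pendant –OCH3: C–O–C with sp³ C, no adjacent C=O → ether).
amide: present (CH(NHCOCH3) — pendant –NHC(=O)CH3: N bonded to a carbonyl → amide (not amine)).
alcohol: present (HOCH2 — HO– on an sp³ carbon → alcohol).
ketone: absent. In CH2COOCH2, the C=O is bonded to an –O–C group, which defines an ester, not a ketone. In CH(NHCOCH3), the C=O is bonded to nitrogen, which defines an amide, not a ketone. In CH(CHO), the carbonyl carbon carries an H, so it is an aldehyde, not a ketone.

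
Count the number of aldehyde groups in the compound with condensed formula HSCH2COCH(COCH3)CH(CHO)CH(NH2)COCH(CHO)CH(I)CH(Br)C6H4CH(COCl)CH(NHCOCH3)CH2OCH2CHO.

3

Working along the chain:
  HSCH2: –SH on an sp³ carbon → thiol.
  CO: –C(=O)– with carbon on both sides → ketone.
  CH(COCH3): pendant –COCH3: carbonyl C bonded to two carbons → ketone.
  CH(CHO): pendant –CHO: carbonyl C bonded to C and H → aldehyde.
  CH(NH2): –NH2 on an sp³ carbon with no adjacent C=O → amine.
  CO: –C(=O)– with carbon on both sides → ketone.
  CH(CHO): pendant –CHO: carbonyl C bonded to C and H → aldehyde.
  CH(I): halogen on an sp³ carbon → alkyl halide.
  CH(Br): halogen on an sp³ carbon → alkyl halide.
  C6H4: para-disubstituted benzene ring → arene.
  CH(COCl): pendant –C(=O)X: carbonyl C bonded to C and halogen → acyl halide.
  CH(NHCOCH3): pendant –NHC(=O)CH3: N bonded to a carbonyl → amide (not amine).
  CH2OCH2: C–O–C with sp³ carbons on both sides and no adjacent C=O → ether.
  CHO: terminal –CHO: carbonyl C bonded to H and C → aldehyde.
Aldehyde appears at: CH(CHO), CH(CHO), CHO → 3.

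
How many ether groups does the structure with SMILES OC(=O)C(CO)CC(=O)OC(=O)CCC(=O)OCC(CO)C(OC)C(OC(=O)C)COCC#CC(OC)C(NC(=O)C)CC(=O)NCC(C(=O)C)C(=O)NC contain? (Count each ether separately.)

3

Working along the chain:
  HOOC: –COOH: carbonyl C bonded to –OH and C → carboxylic acid (the –OH is not a separate alcohol).
  CH(CH2OH): pendant –CH2OH on an sp³ backbone C → alcohol.
  CH2CO-O-COCH2: two acyl groups sharing one oxygen, –C(=O)–O–C(=O)– → anhydride.
  CH2COOCH2: –C(=O)–O–C with C on the carbonyl side → ester.
  CH(CH2OH): pendant –CH2OH on an sp³ backbone C → alcohol.
  CH(OCH3): pendant –OCH3: C–O–C with sp³ C, no adjacent C=O → ether.
  CH(OCOCH3): pendant –OC(=O)CH3: an acyloxy group → ester.
  CH2OCH2: C–O–C with sp³ carbons on both sides and no adjacent C=O → ether.
  C≡C: C≡C triple bond → alkyne.
  CH(OCH3): pendant –OCH3: C–O–C with sp³ C, no adjacent C=O → ether.
  CH(NHCOCH3): pendant –NHC(=O)CH3: N bonded to a carbonyl → amide (not amine).
  CH2CONHCH2: –C(=O)–N– linkage → amide (the N is not an amine).
  CH(COCH3): pendant –COCH3: carbonyl C bonded to two carbons → ketone.
  CONHCH3: –C(=O)NHCH3: carbonyl C bonded to C and to N → amide (the N is not an amine).
Ether appears at: CH(OCH3), CH2OCH2, CH(OCH3) → 3.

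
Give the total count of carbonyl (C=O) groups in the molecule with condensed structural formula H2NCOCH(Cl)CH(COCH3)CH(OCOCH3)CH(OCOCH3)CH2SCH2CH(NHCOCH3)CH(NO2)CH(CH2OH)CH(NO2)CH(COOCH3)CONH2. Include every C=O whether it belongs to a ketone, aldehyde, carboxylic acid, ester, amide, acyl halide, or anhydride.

7

H2NCO: amide, 1 C=O (running total 1).
CH(COCH3): ketone, 1 C=O (running total 2).
CH(OCOCH3): ester, 1 C=O (running total 3).
CH(OCOCH3): ester, 1 C=O (running total 4).
CH(NHCOCH3): amide, 1 C=O (running total 5).
CH(COOCH3): ester, 1 C=O (running total 6).
CONH2: amide, 1 C=O (running total 7).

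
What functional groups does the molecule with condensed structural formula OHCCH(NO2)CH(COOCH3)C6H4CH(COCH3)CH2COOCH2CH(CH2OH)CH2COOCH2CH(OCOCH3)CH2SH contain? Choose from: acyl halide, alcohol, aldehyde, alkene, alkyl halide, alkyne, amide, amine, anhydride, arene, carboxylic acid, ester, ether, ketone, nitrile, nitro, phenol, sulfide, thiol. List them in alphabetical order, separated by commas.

alcohol, aldehyde, arene, ester, ketone, nitro, thiol

Working along the chain:
  OHC: terminal –CHO: carbonyl C bonded to H and C → aldehyde.
  CH(NO2): –NO2 on an sp³ carbon → nitro (the N=O is not a carbonyl).
  CH(COOCH3): pendant –COOCH3: carbonyl C bonded to C and –OCH3 → ester.
  C6H4: para-disubstituted benzene ring → arene.
  CH(COCH3): pendant –COCH3: carbonyl C bonded to two carbons → ketone.
  CH2COOCH2: –C(=O)–O–C with C on the carbonyl side → ester.
  CH(CH2OH): pendant –CH2OH on an sp³ backbone C → alcohol.
  CH2COOCH2: –C(=O)–O–C with C on the carbonyl side → ester.
  CH(OCOCH3): pendant –OC(=O)CH3: an acyloxy group → ester.
  CH2SH: –SH on an sp³ carbon → thiol.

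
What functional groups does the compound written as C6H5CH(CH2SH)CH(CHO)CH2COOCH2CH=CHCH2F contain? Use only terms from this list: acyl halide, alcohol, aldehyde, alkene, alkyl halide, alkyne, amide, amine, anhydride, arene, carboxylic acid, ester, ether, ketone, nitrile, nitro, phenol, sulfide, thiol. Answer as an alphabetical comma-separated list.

aldehyde, alkene, alkyl halide, arene, ester, thiol

C6H5– phenyl ring → arene.
pendant –CH2SH → thiol.
pendant –CHO: carbonyl C bonded to C and H → aldehyde.
–C(=O)–O–C with C on the carbonyl side → ester.
C=C double bond → alkene.
halogen on an sp³ carbon → alkyl halide.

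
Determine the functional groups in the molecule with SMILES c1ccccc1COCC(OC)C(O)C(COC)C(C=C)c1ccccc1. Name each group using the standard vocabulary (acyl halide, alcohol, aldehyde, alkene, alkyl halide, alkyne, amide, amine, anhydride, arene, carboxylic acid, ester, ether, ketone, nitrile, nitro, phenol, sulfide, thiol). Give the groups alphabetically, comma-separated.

alcohol, alkene, arene, ether

C6H5– phenyl ring → arene.
C–O–C with sp³ carbons on both sides and no adjacent C=O → ether.
pendant –OCH3: C–O–C with sp³ C, no adjacent C=O → ether.
–OH on an sp³ carbon → alcohol (secondary).
pendant –CH2OCH3: C–O–C linkage → ether.
pendant –CH=CH2: C=C double bond → alkene.
–C6H5 phenyl ring → arene.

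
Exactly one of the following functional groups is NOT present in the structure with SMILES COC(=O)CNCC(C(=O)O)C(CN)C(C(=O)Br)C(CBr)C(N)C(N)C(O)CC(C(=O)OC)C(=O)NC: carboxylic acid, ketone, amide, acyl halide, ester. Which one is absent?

ketone

ester: present (CH3OOC — CH3O–C(=O)–: carbonyl C bonded to C and to –OCH3 → ester (not ketone + ether)).
amide: present (CONHCH3 — –C(=O)NHCH3: carbonyl C bonded to C and to N → amide (the N is not an amine)).
acyl halide: present (CH(COBr) — pendant –C(=O)X: carbonyl C bonded to C and halogen → acyl halide).
carboxylic acid: present (CH(COOH) — pendant –COOH: carbonyl C bonded to C and –OH → carboxylic acid).
ketone: absent. In each of CH3OOC and CH(COOCH3), the C=O is bonded to an –O–C group, which defines an ester, not a ketone. In CONHCH3, the C=O is bonded to nitrogen, which defines an amide, not a ketone. In CH(COOH), the C=O bears an –OH, making it a carboxylic acid rather than a ketone. In CH(COBr), the C=O is bonded to a halogen, which defines an acyl halide, not a ketone.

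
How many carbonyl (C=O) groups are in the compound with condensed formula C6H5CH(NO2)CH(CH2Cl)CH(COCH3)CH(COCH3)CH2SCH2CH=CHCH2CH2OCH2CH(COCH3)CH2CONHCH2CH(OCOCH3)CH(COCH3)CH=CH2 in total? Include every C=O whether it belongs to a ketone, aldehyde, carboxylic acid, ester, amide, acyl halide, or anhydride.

CH(COCH3): ketone, 1 C=O (running total 1).
CH(COCH3): ketone, 1 C=O (running total 2).
CH(COCH3): ketone, 1 C=O (running total 3).
CH2CONHCH2: amide, 1 C=O (running total 4).
CH(OCOCH3): ester, 1 C=O (running total 5).
CH(COCH3): ketone, 1 C=O (running total 6).

6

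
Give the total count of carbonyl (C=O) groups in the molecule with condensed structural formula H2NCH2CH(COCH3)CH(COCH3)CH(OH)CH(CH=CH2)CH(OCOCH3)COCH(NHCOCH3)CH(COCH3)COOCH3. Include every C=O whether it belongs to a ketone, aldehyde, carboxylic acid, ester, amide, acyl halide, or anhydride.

CH(COCH3): ketone, 1 C=O (running total 1).
CH(COCH3): ketone, 1 C=O (running total 2).
CH(OCOCH3): ester, 1 C=O (running total 3).
CO: ketone, 1 C=O (running total 4).
CH(NHCOCH3): amide, 1 C=O (running total 5).
CH(COCH3): ketone, 1 C=O (running total 6).
COOCH3: ester, 1 C=O (running total 7).

7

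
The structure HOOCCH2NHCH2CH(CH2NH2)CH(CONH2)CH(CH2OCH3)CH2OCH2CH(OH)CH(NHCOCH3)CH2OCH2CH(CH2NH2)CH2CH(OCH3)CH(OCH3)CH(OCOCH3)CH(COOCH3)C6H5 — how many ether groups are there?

–COOH: carbonyl C bonded to –OH and C → carboxylic acid (the –OH is not a separate alcohol).
C–N–C with sp³ carbons and no adjacent C=O → amine (secondary).
pendant –CH2NH2: N on sp³ C, no adjacent C=O → amine.
pendant –CONH2: carbonyl C bonded to C and N → amide.
pendant –CH2OCH3: C–O–C linkage → ether.
C–O–C with sp³ carbons on both sides and no adjacent C=O → ether.
–OH on an sp³ carbon → alcohol (secondary).
pendant –NHC(=O)CH3: N bonded to a carbonyl → amide (not amine).
C–O–C with sp³ carbons on both sides and no adjacent C=O → ether.
pendant –CH2NH2: N on sp³ C, no adjacent C=O → amine.
pendant –OCH3: C–O–C with sp³ C, no adjacent C=O → ether.
pendant –OCH3: C–O–C with sp³ C, no adjacent C=O → ether.
pendant –OC(=O)CH3: an acyloxy group → ester.
pendant –COOCH3: carbonyl C bonded to C and –OCH3 → ester.
–C6H5 phenyl ring → arene.
Ether appears at: CH(CH2OCH3), CH2OCH2, CH2OCH2, CH(OCH3), CH(OCH3) → 5.

5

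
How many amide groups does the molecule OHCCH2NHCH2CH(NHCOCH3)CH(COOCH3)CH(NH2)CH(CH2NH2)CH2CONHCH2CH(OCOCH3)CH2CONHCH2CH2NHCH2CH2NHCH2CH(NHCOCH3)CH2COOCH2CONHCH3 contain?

Taking each segment in turn:
  OHC: terminal –CHO: carbonyl C bonded to H and C → aldehyde.
  CH2NHCH2: C–N–C with sp³ carbons and no adjacent C=O → amine (secondary).
  CH(NHCOCH3): pendant –NHC(=O)CH3: N bonded to a carbonyl → amide (not amine).
  CH(COOCH3): pendant –COOCH3: carbonyl C bonded to C and –OCH3 → ester.
  CH(NH2): –NH2 on an sp³ carbon with no adjacent C=O → amine.
  CH(CH2NH2): pendant –CH2NH2: N on sp³ C, no adjacent C=O → amine.
  CH2CONHCH2: –C(=O)–N– linkage → amide (the N is not an amine).
  CH(OCOCH3): pendant –OC(=O)CH3: an acyloxy group → ester.
  CH2CONHCH2: –C(=O)–N– linkage → amide (the N is not an amine).
  CH2NHCH2: C–N–C with sp³ carbons and no adjacent C=O → amine (secondary).
  CH2NHCH2: C–N–C with sp³ carbons and no adjacent C=O → amine (secondary).
  CH(NHCOCH3): pendant –NHC(=O)CH3: N bonded to a carbonyl → amide (not amine).
  CH2COOCH2: –C(=O)–O–C with C on the carbonyl side → ester.
  CONHCH3: –C(=O)NHCH3: carbonyl C bonded to C and to N → amide (the N is not an amine).
Amide appears at: CH(NHCOCH3), CH2CONHCH2, CH2CONHCH2, CH(NHCOCH3), CONHCH3 → 5.

5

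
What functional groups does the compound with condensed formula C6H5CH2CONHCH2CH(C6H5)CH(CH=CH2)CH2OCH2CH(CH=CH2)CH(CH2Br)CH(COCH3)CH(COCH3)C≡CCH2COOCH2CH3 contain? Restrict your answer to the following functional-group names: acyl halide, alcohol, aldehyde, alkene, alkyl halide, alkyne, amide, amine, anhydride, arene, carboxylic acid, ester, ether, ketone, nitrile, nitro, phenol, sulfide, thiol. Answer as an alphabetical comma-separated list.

C6H5– phenyl ring → arene.
–C(=O)–N– linkage → amide (the N is not an amine).
pendant –C6H5: benzene ring → arene.
pendant –CH=CH2: C=C double bond → alkene.
C–O–C with sp³ carbons on both sides and no adjacent C=O → ether.
pendant –CH=CH2: C=C double bond → alkene.
pendant –CH2X: halogen on sp³ carbon → alkyl halide.
pendant –COCH3: carbonyl C bonded to two carbons → ketone.
pendant –COCH3: carbonyl C bonded to two carbons → ketone.
C≡C triple bond → alkyne.
–C(=O)–O–C with C on the carbonyl side → ester.

alkene, alkyl halide, alkyne, amide, arene, ester, ether, ketone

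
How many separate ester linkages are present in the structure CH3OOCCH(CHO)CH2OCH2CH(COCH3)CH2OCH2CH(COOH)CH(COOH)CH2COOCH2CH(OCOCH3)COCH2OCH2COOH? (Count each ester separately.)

3

Taking each segment in turn:
  CH3OOC: CH3O–C(=O)–: carbonyl C bonded to C and to –OCH3 → ester (not ketone + ether).
  CH(CHO): pendant –CHO: carbonyl C bonded to C and H → aldehyde.
  CH2OCH2: C–O–C with sp³ carbons on both sides and no adjacent C=O → ether.
  CH(COCH3): pendant –COCH3: carbonyl C bonded to two carbons → ketone.
  CH2OCH2: C–O–C with sp³ carbons on both sides and no adjacent C=O → ether.
  CH(COOH): pendant –COOH: carbonyl C bonded to C and –OH → carboxylic acid.
  CH(COOH): pendant –COOH: carbonyl C bonded to C and –OH → carboxylic acid.
  CH2COOCH2: –C(=O)–O–C with C on the carbonyl side → ester.
  CH(OCOCH3): pendant –OC(=O)CH3: an acyloxy group → ester.
  CO: –C(=O)– with carbon on both sides → ketone.
  CH2OCH2: C–O–C with sp³ carbons on both sides and no adjacent C=O → ether.
  COOH: –COOH: carbonyl C bonded to –OH and C → carboxylic acid (the –OH is not a separate alcohol).
Ester appears at: CH3OOC, CH2COOCH2, CH(OCOCH3) → 3.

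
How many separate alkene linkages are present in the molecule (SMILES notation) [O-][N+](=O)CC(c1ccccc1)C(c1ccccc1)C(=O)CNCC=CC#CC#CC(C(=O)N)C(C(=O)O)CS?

Reading the structure from left to right:
  O2NCH2: –NO2 on carbon → nitro group.
  CH(C6H5): pendant –C6H5: benzene ring → arene.
  CH(C6H5): pendant –C6H5: benzene ring → arene.
  CO: –C(=O)– with carbon on both sides → ketone.
  CH2NHCH2: C–N–C with sp³ carbons and no adjacent C=O → amine (secondary).
  CH=CH: C=C double bond → alkene.
  C≡C: C≡C triple bond → alkyne.
  C≡C: C≡C triple bond → alkyne.
  CH(CONH2): pendant –CONH2: carbonyl C bonded to C and N → amide.
  CH(COOH): pendant –COOH: carbonyl C bonded to C and –OH → carboxylic acid.
  CH2SH: –SH on an sp³ carbon → thiol.
Alkene appears at: CH=CH → 1.

1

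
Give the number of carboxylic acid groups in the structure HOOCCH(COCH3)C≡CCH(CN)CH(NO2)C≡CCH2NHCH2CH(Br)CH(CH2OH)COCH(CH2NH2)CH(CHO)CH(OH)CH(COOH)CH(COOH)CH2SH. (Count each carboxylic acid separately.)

3

Taking each segment in turn:
  HOOC: –COOH: carbonyl C bonded to –OH and C → carboxylic acid (the –OH is not a separate alcohol).
  CH(COCH3): pendant –COCH3: carbonyl C bonded to two carbons → ketone.
  C≡C: C≡C triple bond → alkyne.
  CH(CN): pendant –C≡N: nitrile.
  CH(NO2): –NO2 on an sp³ carbon → nitro (the N=O is not a carbonyl).
  C≡C: C≡C triple bond → alkyne.
  CH2NHCH2: C–N–C with sp³ carbons and no adjacent C=O → amine (secondary).
  CH(Br): halogen on an sp³ carbon → alkyl halide.
  CH(CH2OH): pendant –CH2OH on an sp³ backbone C → alcohol.
  CO: –C(=O)– with carbon on both sides → ketone.
  CH(CH2NH2): pendant –CH2NH2: N on sp³ C, no adjacent C=O → amine.
  CH(CHO): pendant –CHO: carbonyl C bonded to C and H → aldehyde.
  CH(OH): –OH on an sp³ carbon → alcohol (secondary).
  CH(COOH): pendant –COOH: carbonyl C bonded to C and –OH → carboxylic acid.
  CH(COOH): pendant –COOH: carbonyl C bonded to C and –OH → carboxylic acid.
  CH2SH: –SH on an sp³ carbon → thiol.
Carboxylic acid appears at: HOOC, CH(COOH), CH(COOH) → 3.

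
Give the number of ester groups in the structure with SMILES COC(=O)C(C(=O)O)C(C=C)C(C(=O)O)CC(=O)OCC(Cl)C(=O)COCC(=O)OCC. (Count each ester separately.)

CH3O–C(=O)–: carbonyl C bonded to C and to –OCH3 → ester (not ketone + ether).
pendant –COOH: carbonyl C bonded to C and –OH → carboxylic acid.
pendant –CH=CH2: C=C double bond → alkene.
pendant –COOH: carbonyl C bonded to C and –OH → carboxylic acid.
–C(=O)–O–C with C on the carbonyl side → ester.
halogen on an sp³ carbon → alkyl halide.
–C(=O)– with carbon on both sides → ketone.
C–O–C with sp³ carbons on both sides and no adjacent C=O → ether.
–C(=O)OCH2CH3: carbonyl C bonded to C and to –OEt → ester.
Ester appears at: CH3OOC, CH2COOCH2, COOCH2CH3 → 3.

3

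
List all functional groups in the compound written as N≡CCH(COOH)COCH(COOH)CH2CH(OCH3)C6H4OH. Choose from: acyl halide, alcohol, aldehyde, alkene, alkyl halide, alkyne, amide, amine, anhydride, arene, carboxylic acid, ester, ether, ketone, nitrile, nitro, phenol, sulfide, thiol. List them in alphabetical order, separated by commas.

arene, carboxylic acid, ether, ketone, nitrile, phenol

N≡C–: carbon triple-bonded to nitrogen → nitrile.
pendant –COOH: carbonyl C bonded to C and –OH → carboxylic acid.
–C(=O)– with carbon on both sides → ketone.
pendant –COOH: carbonyl C bonded to C and –OH → carboxylic acid.
pendant –OCH3: C–O–C with sp³ C, no adjacent C=O → ether.
–OH attached directly to an aromatic ring → phenol (not alcohol); the ring itself is an arene.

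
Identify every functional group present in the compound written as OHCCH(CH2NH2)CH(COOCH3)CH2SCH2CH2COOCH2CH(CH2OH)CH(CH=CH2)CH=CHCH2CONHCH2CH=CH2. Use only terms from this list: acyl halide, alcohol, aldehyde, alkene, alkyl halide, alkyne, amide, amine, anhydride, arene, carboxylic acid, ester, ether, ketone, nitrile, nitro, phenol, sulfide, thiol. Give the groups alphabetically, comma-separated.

Working along the chain:
  OHC: terminal –CHO: carbonyl C bonded to H and C → aldehyde.
  CH(CH2NH2): pendant –CH2NH2: N on sp³ C, no adjacent C=O → amine.
  CH(COOCH3): pendant –COOCH3: carbonyl C bonded to C and –OCH3 → ester.
  CH2SCH2: C–S–C linkage → sulfide (thioether).
  CH2COOCH2: –C(=O)–O–C with C on the carbonyl side → ester.
  CH(CH2OH): pendant –CH2OH on an sp³ backbone C → alcohol.
  CH(CH=CH2): pendant –CH=CH2: C=C double bond → alkene.
  CH=CH: C=C double bond → alkene.
  CH2CONHCH2: –C(=O)–N– linkage → amide (the N is not an amine).
  CH=CH2: C=C double bond → alkene.

alcohol, aldehyde, alkene, amide, amine, ester, sulfide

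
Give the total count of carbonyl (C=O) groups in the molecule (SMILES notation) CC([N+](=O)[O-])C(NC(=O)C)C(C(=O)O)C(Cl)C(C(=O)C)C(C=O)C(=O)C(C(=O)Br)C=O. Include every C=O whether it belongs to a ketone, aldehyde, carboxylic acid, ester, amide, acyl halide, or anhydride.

7

CH(NHCOCH3): amide, 1 C=O (running total 1).
CH(COOH): carboxylic acid, 1 C=O (running total 2).
CH(COCH3): ketone, 1 C=O (running total 3).
CH(CHO): aldehyde, 1 C=O (running total 4).
CO: ketone, 1 C=O (running total 5).
CH(COBr): acyl halide, 1 C=O (running total 6).
CHO: aldehyde, 1 C=O (running total 7).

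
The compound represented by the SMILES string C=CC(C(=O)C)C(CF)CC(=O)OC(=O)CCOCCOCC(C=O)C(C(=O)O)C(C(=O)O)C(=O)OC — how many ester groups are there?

1

C=C double bond → alkene.
pendant –COCH3: carbonyl C bonded to two carbons → ketone.
pendant –CH2X: halogen on sp³ carbon → alkyl halide.
two acyl groups sharing one oxygen, –C(=O)–O–C(=O)– → anhydride.
C–O–C with sp³ carbons on both sides and no adjacent C=O → ether.
C–O–C with sp³ carbons on both sides and no adjacent C=O → ether.
pendant –CHO: carbonyl C bonded to C and H → aldehyde.
pendant –COOH: carbonyl C bonded to C and –OH → carboxylic acid.
pendant –COOH: carbonyl C bonded to C and –OH → carboxylic acid.
–C(=O)OCH3: carbonyl C bonded to C and to –OCH3 → ester (not ketone + ether).
Ester appears at: COOCH3 → 1.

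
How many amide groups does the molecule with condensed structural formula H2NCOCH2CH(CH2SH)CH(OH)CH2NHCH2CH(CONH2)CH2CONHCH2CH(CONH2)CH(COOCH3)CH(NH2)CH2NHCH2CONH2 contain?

Taking each segment in turn:
  H2NCO: –C(=O)NH2: carbonyl C bonded to C and to N → amide (the N is not a separate amine).
  CH(CH2SH): pendant –CH2SH → thiol.
  CH(OH): –OH on an sp³ carbon → alcohol (secondary).
  CH2NHCH2: C–N–C with sp³ carbons and no adjacent C=O → amine (secondary).
  CH(CONH2): pendant –CONH2: carbonyl C bonded to C and N → amide.
  CH2CONHCH2: –C(=O)–N– linkage → amide (the N is not an amine).
  CH(CONH2): pendant –CONH2: carbonyl C bonded to C and N → amide.
  CH(COOCH3): pendant –COOCH3: carbonyl C bonded to C and –OCH3 → ester.
  CH(NH2): –NH2 on an sp³ carbon with no adjacent C=O → amine.
  CH2NHCH2: C–N–C with sp³ carbons and no adjacent C=O → amine (secondary).
  CONH2: –C(=O)NH2: carbonyl C bonded to C and to N → amide (the N is not a separate amine).
Amide appears at: H2NCO, CH(CONH2), CH2CONHCH2, CH(CONH2), CONH2 → 5.

5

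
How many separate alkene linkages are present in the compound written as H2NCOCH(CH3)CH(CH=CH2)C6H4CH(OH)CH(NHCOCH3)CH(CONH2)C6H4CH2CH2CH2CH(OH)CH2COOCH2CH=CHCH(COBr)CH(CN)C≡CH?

2

–C(=O)NH2: carbonyl C bonded to C and to N → amide (the N is not a separate amine).
pendant –CH=CH2: C=C double bond → alkene.
para-disubstituted benzene ring → arene.
–OH on an sp³ carbon → alcohol (secondary).
pendant –NHC(=O)CH3: N bonded to a carbonyl → amide (not amine).
pendant –CONH2: carbonyl C bonded to C and N → amide.
para-disubstituted benzene ring → arene.
–OH on an sp³ carbon → alcohol (secondary).
–C(=O)–O–C with C on the carbonyl side → ester.
C=C double bond → alkene.
pendant –C(=O)X: carbonyl C bonded to C and halogen → acyl halide.
pendant –C≡N: nitrile.
C≡C triple bond → alkyne.
Alkene appears at: CH(CH=CH2), CH=CH → 2.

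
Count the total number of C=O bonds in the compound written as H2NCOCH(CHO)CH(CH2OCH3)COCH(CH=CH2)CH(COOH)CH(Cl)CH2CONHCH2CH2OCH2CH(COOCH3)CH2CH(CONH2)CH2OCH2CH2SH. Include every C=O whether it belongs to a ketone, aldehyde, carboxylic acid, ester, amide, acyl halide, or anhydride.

7

H2NCO: amide, 1 C=O (running total 1).
CH(CHO): aldehyde, 1 C=O (running total 2).
CO: ketone, 1 C=O (running total 3).
CH(COOH): carboxylic acid, 1 C=O (running total 4).
CH2CONHCH2: amide, 1 C=O (running total 5).
CH(COOCH3): ester, 1 C=O (running total 6).
CH(CONH2): amide, 1 C=O (running total 7).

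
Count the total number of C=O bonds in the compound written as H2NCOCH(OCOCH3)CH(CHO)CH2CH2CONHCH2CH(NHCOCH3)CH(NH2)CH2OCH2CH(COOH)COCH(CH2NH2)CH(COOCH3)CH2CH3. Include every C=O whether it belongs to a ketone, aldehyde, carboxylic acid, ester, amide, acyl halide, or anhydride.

8

H2NCO: amide, 1 C=O (running total 1).
CH(OCOCH3): ester, 1 C=O (running total 2).
CH(CHO): aldehyde, 1 C=O (running total 3).
CH2CONHCH2: amide, 1 C=O (running total 4).
CH(NHCOCH3): amide, 1 C=O (running total 5).
CH(COOH): carboxylic acid, 1 C=O (running total 6).
CO: ketone, 1 C=O (running total 7).
CH(COOCH3): ester, 1 C=O (running total 8).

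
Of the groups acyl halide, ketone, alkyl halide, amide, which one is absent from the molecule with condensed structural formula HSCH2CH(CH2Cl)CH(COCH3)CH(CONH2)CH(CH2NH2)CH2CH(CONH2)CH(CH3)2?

amide: present (CH(CONH2) — pendant –CONH2: carbonyl C bonded to C and N → amide).
alkyl halide: present (CH(CH2Cl) — pendant –CH2X: halogen on sp³ carbon → alkyl halide).
ketone: present (CH(COCH3) — pendant –COCH3: carbonyl C bonded to two carbons → ketone).
acyl halide: no segment matches this pattern.

acyl halide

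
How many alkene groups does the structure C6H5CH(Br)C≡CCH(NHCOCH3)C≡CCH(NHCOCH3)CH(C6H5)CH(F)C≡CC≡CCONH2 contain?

0

Working along the chain:
  C6H5: C6H5– phenyl ring → arene.
  CH(Br): halogen on an sp³ carbon → alkyl halide.
  C≡C: C≡C triple bond → alkyne.
  CH(NHCOCH3): pendant –NHC(=O)CH3: N bonded to a carbonyl → amide (not amine).
  C≡C: C≡C triple bond → alkyne.
  CH(NHCOCH3): pendant –NHC(=O)CH3: N bonded to a carbonyl → amide (not amine).
  CH(C6H5): pendant –C6H5: benzene ring → arene.
  CH(F): halogen on an sp³ carbon → alkyl halide.
  C≡C: C≡C triple bond → alkyne.
  C≡C: C≡C triple bond → alkyne.
  CONH2: –C(=O)NH2: carbonyl C bonded to C and to N → amide (the N is not a separate amine).
No segment is a alkene: C6H5 is arene, not alkene; C≡C is alkyne, not alkene; C≡C is alkyne, not alkene. → 0.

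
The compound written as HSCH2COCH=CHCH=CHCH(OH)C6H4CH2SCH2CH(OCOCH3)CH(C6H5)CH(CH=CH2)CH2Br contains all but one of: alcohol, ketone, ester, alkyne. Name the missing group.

alkyne

ketone: present (CO — –C(=O)– with carbon on both sides → ketone).
ester: present (CH(OCOCH3) — pendant –OC(=O)CH3: an acyloxy group → ester).
alcohol: present (CH(OH) — –OH on an sp³ carbon → alcohol (secondary)).
alkyne: no segment matches this pattern.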